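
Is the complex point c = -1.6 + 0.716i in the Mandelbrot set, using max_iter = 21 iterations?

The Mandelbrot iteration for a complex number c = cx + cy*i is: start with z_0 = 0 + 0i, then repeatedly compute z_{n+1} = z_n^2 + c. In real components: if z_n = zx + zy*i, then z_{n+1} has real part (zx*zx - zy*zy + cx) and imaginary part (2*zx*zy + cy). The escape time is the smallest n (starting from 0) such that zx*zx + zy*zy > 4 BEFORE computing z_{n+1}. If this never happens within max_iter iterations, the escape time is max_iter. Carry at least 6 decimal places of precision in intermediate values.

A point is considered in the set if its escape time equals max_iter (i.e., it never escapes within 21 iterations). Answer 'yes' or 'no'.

Answer: no

Derivation:
z_0 = 0 + 0i, c = -1.6000 + 0.7160i
Iter 1: z = -1.6000 + 0.7160i, |z|^2 = 3.0727
Iter 2: z = 0.4473 + -1.5752i, |z|^2 = 2.6814
Iter 3: z = -3.8811 + -0.6933i, |z|^2 = 15.5439
Escaped at iteration 3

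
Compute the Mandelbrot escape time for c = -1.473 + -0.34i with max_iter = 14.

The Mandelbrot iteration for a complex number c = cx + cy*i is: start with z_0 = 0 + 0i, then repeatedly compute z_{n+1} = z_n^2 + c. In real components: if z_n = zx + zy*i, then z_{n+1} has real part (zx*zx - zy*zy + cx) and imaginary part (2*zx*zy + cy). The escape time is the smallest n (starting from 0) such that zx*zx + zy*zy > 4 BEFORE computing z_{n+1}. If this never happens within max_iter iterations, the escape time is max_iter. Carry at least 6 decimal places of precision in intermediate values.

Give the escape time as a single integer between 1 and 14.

Answer: 5

Derivation:
z_0 = 0 + 0i, c = -1.4730 + -0.3400i
Iter 1: z = -1.4730 + -0.3400i, |z|^2 = 2.2853
Iter 2: z = 0.5811 + 0.6616i, |z|^2 = 0.7755
Iter 3: z = -1.5731 + 0.4290i, |z|^2 = 2.6585
Iter 4: z = 0.8175 + -1.6897i, |z|^2 = 3.5232
Iter 5: z = -3.6597 + -3.1025i, |z|^2 = 23.0192
Escaped at iteration 5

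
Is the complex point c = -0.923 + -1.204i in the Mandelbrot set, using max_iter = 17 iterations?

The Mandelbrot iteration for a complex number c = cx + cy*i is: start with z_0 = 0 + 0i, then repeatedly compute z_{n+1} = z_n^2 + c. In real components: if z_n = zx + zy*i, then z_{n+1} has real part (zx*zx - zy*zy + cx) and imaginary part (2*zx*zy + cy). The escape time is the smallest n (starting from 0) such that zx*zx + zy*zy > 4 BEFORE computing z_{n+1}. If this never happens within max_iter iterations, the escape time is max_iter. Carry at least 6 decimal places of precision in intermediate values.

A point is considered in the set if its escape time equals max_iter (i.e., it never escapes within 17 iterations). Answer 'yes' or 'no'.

Answer: no

Derivation:
z_0 = 0 + 0i, c = -0.9230 + -1.2040i
Iter 1: z = -0.9230 + -1.2040i, |z|^2 = 2.3015
Iter 2: z = -1.5207 + 1.0186i, |z|^2 = 3.3500
Iter 3: z = 0.3520 + -4.3019i, |z|^2 = 18.6302
Escaped at iteration 3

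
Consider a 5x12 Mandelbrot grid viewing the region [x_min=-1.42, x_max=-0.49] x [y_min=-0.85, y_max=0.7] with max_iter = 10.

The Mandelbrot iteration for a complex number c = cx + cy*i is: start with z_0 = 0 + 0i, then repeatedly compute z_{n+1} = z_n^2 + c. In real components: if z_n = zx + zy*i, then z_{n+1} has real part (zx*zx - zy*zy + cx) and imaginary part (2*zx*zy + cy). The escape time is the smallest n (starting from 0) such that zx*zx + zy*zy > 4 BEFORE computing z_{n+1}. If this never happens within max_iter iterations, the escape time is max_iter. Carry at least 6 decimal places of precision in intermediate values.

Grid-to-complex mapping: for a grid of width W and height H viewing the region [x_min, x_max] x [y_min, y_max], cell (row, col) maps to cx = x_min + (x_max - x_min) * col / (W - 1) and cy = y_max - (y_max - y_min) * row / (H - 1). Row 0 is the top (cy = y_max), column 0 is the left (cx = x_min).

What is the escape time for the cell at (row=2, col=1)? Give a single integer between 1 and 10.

Answer: 6

Derivation:
z_0 = 0 + 0i, c = -1.1875 + 0.4182i
Iter 1: z = -1.1875 + 0.4182i, |z|^2 = 1.5850
Iter 2: z = 0.0478 + -0.5750i, |z|^2 = 0.3329
Iter 3: z = -1.5158 + 0.3632i, |z|^2 = 2.4297
Iter 4: z = 0.9783 + -0.6830i, |z|^2 = 1.4237
Iter 5: z = -0.6969 + -0.9183i, |z|^2 = 1.3289
Iter 6: z = -1.5451 + 1.6981i, |z|^2 = 5.2708
Escaped at iteration 6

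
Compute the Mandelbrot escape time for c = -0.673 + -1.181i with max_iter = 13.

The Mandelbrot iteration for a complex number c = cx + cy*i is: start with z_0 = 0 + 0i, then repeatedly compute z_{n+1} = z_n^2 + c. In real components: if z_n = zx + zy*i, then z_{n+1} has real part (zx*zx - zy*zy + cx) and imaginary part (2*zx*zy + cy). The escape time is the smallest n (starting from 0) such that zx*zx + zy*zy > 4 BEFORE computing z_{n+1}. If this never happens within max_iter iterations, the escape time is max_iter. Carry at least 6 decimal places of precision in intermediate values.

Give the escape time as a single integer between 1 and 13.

Answer: 3

Derivation:
z_0 = 0 + 0i, c = -0.6730 + -1.1810i
Iter 1: z = -0.6730 + -1.1810i, |z|^2 = 1.8477
Iter 2: z = -1.6148 + 0.4086i, |z|^2 = 2.7747
Iter 3: z = 1.7677 + -2.5007i, |z|^2 = 9.3784
Escaped at iteration 3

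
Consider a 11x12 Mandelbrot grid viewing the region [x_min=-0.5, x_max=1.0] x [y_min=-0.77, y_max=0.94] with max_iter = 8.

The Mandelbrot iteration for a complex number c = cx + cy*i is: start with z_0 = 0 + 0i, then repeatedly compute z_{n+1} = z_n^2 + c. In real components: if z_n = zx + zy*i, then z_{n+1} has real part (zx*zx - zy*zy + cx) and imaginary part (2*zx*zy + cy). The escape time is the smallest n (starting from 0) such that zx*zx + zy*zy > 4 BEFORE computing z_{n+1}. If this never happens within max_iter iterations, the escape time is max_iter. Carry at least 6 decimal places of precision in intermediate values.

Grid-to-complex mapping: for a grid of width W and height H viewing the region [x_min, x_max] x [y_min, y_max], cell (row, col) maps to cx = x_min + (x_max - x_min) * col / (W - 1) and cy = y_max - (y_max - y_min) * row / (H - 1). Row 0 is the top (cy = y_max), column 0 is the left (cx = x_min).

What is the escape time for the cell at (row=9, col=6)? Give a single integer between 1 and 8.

Answer: 7

Derivation:
z_0 = 0 + 0i, c = 0.4000 + -0.4591i
Iter 1: z = 0.4000 + -0.4591i, |z|^2 = 0.3708
Iter 2: z = 0.3492 + -0.8264i, |z|^2 = 0.8048
Iter 3: z = -0.1609 + -1.0363i, |z|^2 = 1.0998
Iter 4: z = -0.6480 + -0.1256i, |z|^2 = 0.4357
Iter 5: z = 0.8041 + -0.2963i, |z|^2 = 0.7344
Iter 6: z = 0.9588 + -0.9357i, |z|^2 = 1.7947
Iter 7: z = 0.4438 + -2.2533i, |z|^2 = 5.2743
Escaped at iteration 7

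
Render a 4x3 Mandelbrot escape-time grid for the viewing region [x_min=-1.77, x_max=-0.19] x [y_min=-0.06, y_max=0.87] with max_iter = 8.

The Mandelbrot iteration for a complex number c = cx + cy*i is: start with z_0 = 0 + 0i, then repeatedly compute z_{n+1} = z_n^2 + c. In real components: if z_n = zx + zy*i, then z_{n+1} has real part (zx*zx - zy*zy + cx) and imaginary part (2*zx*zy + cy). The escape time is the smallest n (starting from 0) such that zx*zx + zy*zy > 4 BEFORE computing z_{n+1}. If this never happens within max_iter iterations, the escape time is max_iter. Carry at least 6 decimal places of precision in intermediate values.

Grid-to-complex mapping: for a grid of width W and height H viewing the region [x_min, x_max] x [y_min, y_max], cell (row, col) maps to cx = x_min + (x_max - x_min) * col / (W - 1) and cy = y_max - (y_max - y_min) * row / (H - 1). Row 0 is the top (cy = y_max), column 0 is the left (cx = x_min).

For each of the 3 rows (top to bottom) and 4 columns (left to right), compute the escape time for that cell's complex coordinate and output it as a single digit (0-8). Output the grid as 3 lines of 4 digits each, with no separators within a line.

(row=0, col=0): c = -1.7700 + 0.8700i → escape time 2
(row=0, col=1): c = -1.2433 + 0.8700i → escape time 3
(row=0, col=2): c = -0.7167 + 0.8700i → escape time 4
(row=0, col=3): c = -0.1900 + 0.8700i → escape time 8
(row=1, col=0): c = -1.7700 + 0.4050i → escape time 3
(row=1, col=1): c = -1.2433 + 0.4050i → escape time 8
(row=1, col=2): c = -0.7167 + 0.4050i → escape time 8
(row=1, col=3): c = -0.1900 + 0.4050i → escape time 8
(row=2, col=0): c = -1.7700 + -0.0600i → escape time 8
(row=2, col=1): c = -1.2433 + -0.0600i → escape time 8
(row=2, col=2): c = -0.7167 + -0.0600i → escape time 8
(row=2, col=3): c = -0.1900 + -0.0600i → escape time 8

Answer: 2348
3888
8888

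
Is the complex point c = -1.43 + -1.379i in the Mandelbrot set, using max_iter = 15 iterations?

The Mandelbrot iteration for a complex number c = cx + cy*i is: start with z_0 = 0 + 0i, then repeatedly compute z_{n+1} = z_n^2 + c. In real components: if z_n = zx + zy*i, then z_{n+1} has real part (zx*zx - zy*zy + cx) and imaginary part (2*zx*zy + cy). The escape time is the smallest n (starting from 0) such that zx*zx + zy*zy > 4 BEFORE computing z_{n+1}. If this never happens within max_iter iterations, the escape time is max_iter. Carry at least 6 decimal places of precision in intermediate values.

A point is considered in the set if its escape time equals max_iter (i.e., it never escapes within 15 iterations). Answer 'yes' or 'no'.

Answer: no

Derivation:
z_0 = 0 + 0i, c = -1.4300 + -1.3790i
Iter 1: z = -1.4300 + -1.3790i, |z|^2 = 3.9465
Iter 2: z = -1.2867 + 2.5649i, |z|^2 = 8.2346
Escaped at iteration 2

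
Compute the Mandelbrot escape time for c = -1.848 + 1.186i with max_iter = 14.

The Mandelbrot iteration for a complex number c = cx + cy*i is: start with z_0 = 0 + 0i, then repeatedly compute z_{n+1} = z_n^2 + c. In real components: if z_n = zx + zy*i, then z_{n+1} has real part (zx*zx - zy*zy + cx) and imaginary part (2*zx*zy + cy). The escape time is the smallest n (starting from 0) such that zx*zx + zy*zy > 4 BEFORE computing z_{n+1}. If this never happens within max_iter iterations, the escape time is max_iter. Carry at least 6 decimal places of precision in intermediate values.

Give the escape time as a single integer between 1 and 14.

Answer: 1

Derivation:
z_0 = 0 + 0i, c = -1.8480 + 1.1860i
Iter 1: z = -1.8480 + 1.1860i, |z|^2 = 4.8217
Escaped at iteration 1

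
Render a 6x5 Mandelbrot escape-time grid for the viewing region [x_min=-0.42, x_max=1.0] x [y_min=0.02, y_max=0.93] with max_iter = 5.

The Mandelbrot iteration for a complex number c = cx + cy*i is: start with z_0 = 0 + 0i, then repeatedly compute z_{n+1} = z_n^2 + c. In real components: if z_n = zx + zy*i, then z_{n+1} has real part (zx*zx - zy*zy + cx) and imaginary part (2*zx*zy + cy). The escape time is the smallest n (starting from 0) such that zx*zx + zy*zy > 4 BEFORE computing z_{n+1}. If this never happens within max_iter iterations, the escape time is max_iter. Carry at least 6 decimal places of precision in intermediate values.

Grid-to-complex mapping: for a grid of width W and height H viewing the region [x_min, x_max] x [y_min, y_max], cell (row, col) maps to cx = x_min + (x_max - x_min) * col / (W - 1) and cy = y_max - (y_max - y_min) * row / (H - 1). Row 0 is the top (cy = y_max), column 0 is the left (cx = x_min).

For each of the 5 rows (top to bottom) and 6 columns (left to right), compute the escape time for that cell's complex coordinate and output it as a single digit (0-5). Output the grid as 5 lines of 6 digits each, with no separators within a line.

(row=0, col=0): c = -0.4200 + 0.9300i → escape time 5
(row=0, col=1): c = -0.1360 + 0.9300i → escape time 5
(row=0, col=2): c = 0.1480 + 0.9300i → escape time 4
(row=0, col=3): c = 0.4320 + 0.9300i → escape time 3
(row=0, col=4): c = 0.7160 + 0.9300i → escape time 2
(row=0, col=5): c = 1.0000 + 0.9300i → escape time 2
(row=1, col=0): c = -0.4200 + 0.7025i → escape time 5
(row=1, col=1): c = -0.1360 + 0.7025i → escape time 5
(row=1, col=2): c = 0.1480 + 0.7025i → escape time 5
(row=1, col=3): c = 0.4320 + 0.7025i → escape time 4
(row=1, col=4): c = 0.7160 + 0.7025i → escape time 3
(row=1, col=5): c = 1.0000 + 0.7025i → escape time 2
(row=2, col=0): c = -0.4200 + 0.4750i → escape time 5
(row=2, col=1): c = -0.1360 + 0.4750i → escape time 5
(row=2, col=2): c = 0.1480 + 0.4750i → escape time 5
(row=2, col=3): c = 0.4320 + 0.4750i → escape time 5
(row=2, col=4): c = 0.7160 + 0.4750i → escape time 3
(row=2, col=5): c = 1.0000 + 0.4750i → escape time 2
(row=3, col=0): c = -0.4200 + 0.2475i → escape time 5
(row=3, col=1): c = -0.1360 + 0.2475i → escape time 5
(row=3, col=2): c = 0.1480 + 0.2475i → escape time 5
(row=3, col=3): c = 0.4320 + 0.2475i → escape time 5
(row=3, col=4): c = 0.7160 + 0.2475i → escape time 3
(row=3, col=5): c = 1.0000 + 0.2475i → escape time 2
(row=4, col=0): c = -0.4200 + 0.0200i → escape time 5
(row=4, col=1): c = -0.1360 + 0.0200i → escape time 5
(row=4, col=2): c = 0.1480 + 0.0200i → escape time 5
(row=4, col=3): c = 0.4320 + 0.0200i → escape time 5
(row=4, col=4): c = 0.7160 + 0.0200i → escape time 3
(row=4, col=5): c = 1.0000 + 0.0200i → escape time 2

Answer: 554322
555432
555532
555532
555532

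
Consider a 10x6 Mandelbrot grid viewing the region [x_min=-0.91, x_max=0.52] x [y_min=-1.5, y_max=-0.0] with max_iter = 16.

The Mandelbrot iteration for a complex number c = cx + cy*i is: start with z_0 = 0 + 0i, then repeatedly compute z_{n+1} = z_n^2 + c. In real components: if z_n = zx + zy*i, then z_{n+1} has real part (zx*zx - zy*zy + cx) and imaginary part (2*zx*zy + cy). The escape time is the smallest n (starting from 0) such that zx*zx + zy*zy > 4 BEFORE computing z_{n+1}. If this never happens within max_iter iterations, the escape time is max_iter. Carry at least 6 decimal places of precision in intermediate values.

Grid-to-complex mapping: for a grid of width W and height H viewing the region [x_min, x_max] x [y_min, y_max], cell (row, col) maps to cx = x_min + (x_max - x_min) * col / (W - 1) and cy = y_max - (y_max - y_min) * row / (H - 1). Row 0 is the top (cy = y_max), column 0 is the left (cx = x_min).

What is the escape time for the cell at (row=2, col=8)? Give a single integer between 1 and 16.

z_0 = 0 + 0i, c = 0.3611 + -0.6000i
Iter 1: z = 0.3611 + -0.6000i, |z|^2 = 0.4904
Iter 2: z = 0.1315 + -1.0333i, |z|^2 = 1.0851
Iter 3: z = -0.6894 + -0.8718i, |z|^2 = 1.2353
Iter 4: z = 0.0763 + 0.6020i, |z|^2 = 0.3682
Iter 5: z = 0.0046 + -0.5081i, |z|^2 = 0.2582
Iter 6: z = 0.1030 + -0.6046i, |z|^2 = 0.3762
Iter 7: z = 0.0061 + -0.7245i, |z|^2 = 0.5249
Iter 8: z = -0.1638 + -0.6089i, |z|^2 = 0.3975
Iter 9: z = 0.0172 + -0.4006i, |z|^2 = 0.1608
Iter 10: z = 0.2009 + -0.6138i, |z|^2 = 0.4171
Iter 11: z = 0.0248 + -0.8467i, |z|^2 = 0.7174
Iter 12: z = -0.3551 + -0.6419i, |z|^2 = 0.5382
Iter 13: z = 0.0751 + -0.1441i, |z|^2 = 0.0264
Iter 14: z = 0.3460 + -0.6216i, |z|^2 = 0.5062
Iter 15: z = 0.0944 + -1.0302i, |z|^2 = 1.0702

Answer: 16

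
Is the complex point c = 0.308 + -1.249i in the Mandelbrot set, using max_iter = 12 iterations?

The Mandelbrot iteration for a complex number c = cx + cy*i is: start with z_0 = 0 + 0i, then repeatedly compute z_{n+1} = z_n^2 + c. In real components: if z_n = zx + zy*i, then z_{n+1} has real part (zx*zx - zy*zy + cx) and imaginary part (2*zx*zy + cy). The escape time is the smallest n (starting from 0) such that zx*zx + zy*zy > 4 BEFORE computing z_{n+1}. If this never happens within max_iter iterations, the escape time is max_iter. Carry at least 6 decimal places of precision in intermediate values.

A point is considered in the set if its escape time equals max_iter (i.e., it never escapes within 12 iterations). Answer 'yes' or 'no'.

Answer: no

Derivation:
z_0 = 0 + 0i, c = 0.3080 + -1.2490i
Iter 1: z = 0.3080 + -1.2490i, |z|^2 = 1.6549
Iter 2: z = -1.1571 + -2.0184i, |z|^2 = 5.4128
Escaped at iteration 2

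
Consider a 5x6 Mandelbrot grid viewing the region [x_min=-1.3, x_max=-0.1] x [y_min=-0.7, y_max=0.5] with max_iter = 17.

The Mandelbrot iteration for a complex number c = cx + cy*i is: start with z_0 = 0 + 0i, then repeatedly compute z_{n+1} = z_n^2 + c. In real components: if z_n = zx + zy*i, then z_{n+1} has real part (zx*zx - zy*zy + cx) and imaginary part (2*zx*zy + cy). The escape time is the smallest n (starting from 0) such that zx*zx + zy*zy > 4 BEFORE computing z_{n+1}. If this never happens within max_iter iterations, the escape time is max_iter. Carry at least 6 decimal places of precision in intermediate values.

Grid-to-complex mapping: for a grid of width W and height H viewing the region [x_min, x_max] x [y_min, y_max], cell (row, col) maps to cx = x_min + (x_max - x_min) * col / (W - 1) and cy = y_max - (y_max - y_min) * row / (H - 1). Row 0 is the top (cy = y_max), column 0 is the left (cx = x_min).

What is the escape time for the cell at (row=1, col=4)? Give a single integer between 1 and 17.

z_0 = 0 + 0i, c = -0.1000 + 0.2600i
Iter 1: z = -0.1000 + 0.2600i, |z|^2 = 0.0776
Iter 2: z = -0.1576 + 0.2080i, |z|^2 = 0.0681
Iter 3: z = -0.1184 + 0.1944i, |z|^2 = 0.0518
Iter 4: z = -0.1238 + 0.2139i, |z|^2 = 0.0611
Iter 5: z = -0.1305 + 0.2070i, |z|^2 = 0.0599
Iter 6: z = -0.1258 + 0.2060i, |z|^2 = 0.0583
Iter 7: z = -0.1266 + 0.2082i, |z|^2 = 0.0594
Iter 8: z = -0.1273 + 0.2073i, |z|^2 = 0.0592
Iter 9: z = -0.1268 + 0.2072i, |z|^2 = 0.0590
Iter 10: z = -0.1269 + 0.2075i, |z|^2 = 0.0591
Iter 11: z = -0.1269 + 0.2074i, |z|^2 = 0.0591
Iter 12: z = -0.1269 + 0.2074i, |z|^2 = 0.0591
Iter 13: z = -0.1269 + 0.2074i, |z|^2 = 0.0591
Iter 14: z = -0.1269 + 0.2074i, |z|^2 = 0.0591
Iter 15: z = -0.1269 + 0.2074i, |z|^2 = 0.0591
Iter 16: z = -0.1269 + 0.2074i, |z|^2 = 0.0591

Answer: 17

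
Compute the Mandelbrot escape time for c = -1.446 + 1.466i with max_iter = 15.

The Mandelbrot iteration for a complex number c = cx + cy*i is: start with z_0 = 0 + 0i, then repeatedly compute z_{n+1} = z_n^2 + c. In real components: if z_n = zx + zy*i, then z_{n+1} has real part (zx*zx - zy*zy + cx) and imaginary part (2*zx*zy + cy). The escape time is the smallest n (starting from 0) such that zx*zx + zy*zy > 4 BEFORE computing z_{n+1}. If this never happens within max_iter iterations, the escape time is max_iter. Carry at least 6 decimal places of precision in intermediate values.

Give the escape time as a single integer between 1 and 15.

z_0 = 0 + 0i, c = -1.4460 + 1.4660i
Iter 1: z = -1.4460 + 1.4660i, |z|^2 = 4.2401
Escaped at iteration 1

Answer: 1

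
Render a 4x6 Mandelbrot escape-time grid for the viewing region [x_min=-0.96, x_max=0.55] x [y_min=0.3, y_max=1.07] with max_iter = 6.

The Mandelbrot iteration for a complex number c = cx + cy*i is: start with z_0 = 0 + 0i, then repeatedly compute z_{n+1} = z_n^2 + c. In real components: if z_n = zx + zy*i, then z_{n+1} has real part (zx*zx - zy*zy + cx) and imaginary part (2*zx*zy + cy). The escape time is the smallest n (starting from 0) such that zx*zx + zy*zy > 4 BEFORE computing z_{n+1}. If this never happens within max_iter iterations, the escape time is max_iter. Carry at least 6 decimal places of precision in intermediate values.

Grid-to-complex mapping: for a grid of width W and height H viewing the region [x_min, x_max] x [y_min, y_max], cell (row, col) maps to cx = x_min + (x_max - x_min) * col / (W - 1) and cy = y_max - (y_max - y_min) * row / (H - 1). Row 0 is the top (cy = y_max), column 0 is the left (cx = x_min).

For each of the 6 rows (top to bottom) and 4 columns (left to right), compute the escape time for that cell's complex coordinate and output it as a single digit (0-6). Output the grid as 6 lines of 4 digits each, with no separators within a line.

(row=0, col=0): c = -0.9600 + 1.0700i → escape time 3
(row=0, col=1): c = -0.4567 + 1.0700i → escape time 4
(row=0, col=2): c = 0.0467 + 1.0700i → escape time 4
(row=0, col=3): c = 0.5500 + 1.0700i → escape time 2
(row=1, col=0): c = -0.9600 + 0.9160i → escape time 3
(row=1, col=1): c = -0.4567 + 0.9160i → escape time 4
(row=1, col=2): c = 0.0467 + 0.9160i → escape time 6
(row=1, col=3): c = 0.5500 + 0.9160i → escape time 3
(row=2, col=0): c = -0.9600 + 0.7620i → escape time 4
(row=2, col=1): c = -0.4567 + 0.7620i → escape time 6
(row=2, col=2): c = 0.0467 + 0.7620i → escape time 6
(row=2, col=3): c = 0.5500 + 0.7620i → escape time 3
(row=3, col=0): c = -0.9600 + 0.6080i → escape time 5
(row=3, col=1): c = -0.4567 + 0.6080i → escape time 6
(row=3, col=2): c = 0.0467 + 0.6080i → escape time 6
(row=3, col=3): c = 0.5500 + 0.6080i → escape time 3
(row=4, col=0): c = -0.9600 + 0.4540i → escape time 5
(row=4, col=1): c = -0.4567 + 0.4540i → escape time 6
(row=4, col=2): c = 0.0467 + 0.4540i → escape time 6
(row=4, col=3): c = 0.5500 + 0.4540i → escape time 4
(row=5, col=0): c = -0.9600 + 0.3000i → escape time 6
(row=5, col=1): c = -0.4567 + 0.3000i → escape time 6
(row=5, col=2): c = 0.0467 + 0.3000i → escape time 6
(row=5, col=3): c = 0.5500 + 0.3000i → escape time 4

Answer: 3442
3463
4663
5663
5664
6664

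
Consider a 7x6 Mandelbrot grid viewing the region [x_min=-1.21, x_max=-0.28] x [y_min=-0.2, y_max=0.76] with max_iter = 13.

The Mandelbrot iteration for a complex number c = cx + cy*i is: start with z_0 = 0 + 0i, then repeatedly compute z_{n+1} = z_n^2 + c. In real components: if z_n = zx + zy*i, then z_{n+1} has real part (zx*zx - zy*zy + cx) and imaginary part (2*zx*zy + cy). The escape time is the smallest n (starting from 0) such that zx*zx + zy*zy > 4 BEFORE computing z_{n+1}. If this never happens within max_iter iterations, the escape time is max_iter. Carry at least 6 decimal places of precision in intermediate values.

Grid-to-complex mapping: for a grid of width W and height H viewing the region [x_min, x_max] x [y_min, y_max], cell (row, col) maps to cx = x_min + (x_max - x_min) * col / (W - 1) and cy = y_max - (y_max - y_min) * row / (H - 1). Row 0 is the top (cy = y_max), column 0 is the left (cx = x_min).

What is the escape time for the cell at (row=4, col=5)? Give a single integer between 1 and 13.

z_0 = 0 + 0i, c = -0.4350 + -0.0080i
Iter 1: z = -0.4350 + -0.0080i, |z|^2 = 0.1893
Iter 2: z = -0.2458 + -0.0010i, |z|^2 = 0.0604
Iter 3: z = -0.3746 + -0.0075i, |z|^2 = 0.1404
Iter 4: z = -0.2948 + -0.0024i, |z|^2 = 0.0869
Iter 5: z = -0.3481 + -0.0066i, |z|^2 = 0.1212
Iter 6: z = -0.3139 + -0.0034i, |z|^2 = 0.0985
Iter 7: z = -0.3365 + -0.0059i, |z|^2 = 0.1133
Iter 8: z = -0.3218 + -0.0041i, |z|^2 = 0.1036
Iter 9: z = -0.3315 + -0.0054i, |z|^2 = 0.1099
Iter 10: z = -0.3252 + -0.0044i, |z|^2 = 0.1057
Iter 11: z = -0.3293 + -0.0051i, |z|^2 = 0.1085
Iter 12: z = -0.3266 + -0.0046i, |z|^2 = 0.1067

Answer: 13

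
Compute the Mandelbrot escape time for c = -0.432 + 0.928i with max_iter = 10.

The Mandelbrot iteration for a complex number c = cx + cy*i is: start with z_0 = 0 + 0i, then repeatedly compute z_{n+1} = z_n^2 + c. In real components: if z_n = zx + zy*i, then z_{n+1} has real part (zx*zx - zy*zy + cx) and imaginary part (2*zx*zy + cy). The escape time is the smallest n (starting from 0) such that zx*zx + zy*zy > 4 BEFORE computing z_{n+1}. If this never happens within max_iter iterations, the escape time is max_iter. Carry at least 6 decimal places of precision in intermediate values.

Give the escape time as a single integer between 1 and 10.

Answer: 5

Derivation:
z_0 = 0 + 0i, c = -0.4320 + 0.9280i
Iter 1: z = -0.4320 + 0.9280i, |z|^2 = 1.0478
Iter 2: z = -1.1066 + 0.1262i, |z|^2 = 1.2404
Iter 3: z = 0.7765 + 0.6487i, |z|^2 = 1.0238
Iter 4: z = -0.2498 + 1.9355i, |z|^2 = 3.8084
Iter 5: z = -4.1157 + -0.0388i, |z|^2 = 16.9402
Escaped at iteration 5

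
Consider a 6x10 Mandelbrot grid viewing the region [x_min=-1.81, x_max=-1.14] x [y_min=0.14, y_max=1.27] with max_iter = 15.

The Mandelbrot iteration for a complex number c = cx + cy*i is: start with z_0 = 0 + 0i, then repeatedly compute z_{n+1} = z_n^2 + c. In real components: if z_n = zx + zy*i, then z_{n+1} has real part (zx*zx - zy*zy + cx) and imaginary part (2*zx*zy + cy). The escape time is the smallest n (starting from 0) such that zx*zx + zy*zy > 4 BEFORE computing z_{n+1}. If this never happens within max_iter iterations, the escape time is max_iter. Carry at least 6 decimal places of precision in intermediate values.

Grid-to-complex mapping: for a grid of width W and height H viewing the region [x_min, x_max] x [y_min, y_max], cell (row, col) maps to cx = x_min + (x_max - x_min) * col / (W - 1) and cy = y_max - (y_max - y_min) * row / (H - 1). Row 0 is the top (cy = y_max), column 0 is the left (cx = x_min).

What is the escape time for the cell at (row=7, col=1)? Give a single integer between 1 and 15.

z_0 = 0 + 0i, c = -1.6760 + 0.3911i
Iter 1: z = -1.6760 + 0.3911i, |z|^2 = 2.9619
Iter 2: z = 0.9800 + -0.9199i, |z|^2 = 1.8066
Iter 3: z = -1.5618 + -1.4119i, |z|^2 = 4.4326
Escaped at iteration 3

Answer: 3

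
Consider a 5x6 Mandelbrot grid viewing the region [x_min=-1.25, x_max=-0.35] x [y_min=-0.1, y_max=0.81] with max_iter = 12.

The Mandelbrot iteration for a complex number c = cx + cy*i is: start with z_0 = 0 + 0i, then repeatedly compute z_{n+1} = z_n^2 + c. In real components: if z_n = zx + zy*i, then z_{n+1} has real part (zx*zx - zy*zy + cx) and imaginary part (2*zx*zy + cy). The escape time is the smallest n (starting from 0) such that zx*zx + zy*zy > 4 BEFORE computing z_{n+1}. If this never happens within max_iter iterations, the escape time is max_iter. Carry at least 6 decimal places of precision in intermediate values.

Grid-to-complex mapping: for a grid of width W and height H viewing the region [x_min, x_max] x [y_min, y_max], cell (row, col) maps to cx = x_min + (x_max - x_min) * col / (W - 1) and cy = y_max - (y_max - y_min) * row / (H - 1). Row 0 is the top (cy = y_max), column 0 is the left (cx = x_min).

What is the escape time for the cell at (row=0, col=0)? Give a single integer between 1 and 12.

Answer: 3

Derivation:
z_0 = 0 + 0i, c = -1.2500 + 0.8100i
Iter 1: z = -1.2500 + 0.8100i, |z|^2 = 2.2186
Iter 2: z = -0.3436 + -1.2150i, |z|^2 = 1.5943
Iter 3: z = -2.6082 + 1.6449i, |z|^2 = 9.5084
Escaped at iteration 3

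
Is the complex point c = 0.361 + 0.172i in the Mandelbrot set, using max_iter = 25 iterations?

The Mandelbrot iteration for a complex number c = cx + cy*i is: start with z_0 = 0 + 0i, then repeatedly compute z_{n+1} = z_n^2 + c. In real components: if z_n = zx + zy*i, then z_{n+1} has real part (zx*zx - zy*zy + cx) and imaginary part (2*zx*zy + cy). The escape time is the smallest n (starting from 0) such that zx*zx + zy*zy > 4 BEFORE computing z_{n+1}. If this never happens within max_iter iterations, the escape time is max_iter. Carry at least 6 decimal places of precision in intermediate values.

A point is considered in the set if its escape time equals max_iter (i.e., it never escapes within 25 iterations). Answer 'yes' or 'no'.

z_0 = 0 + 0i, c = 0.3610 + 0.1720i
Iter 1: z = 0.3610 + 0.1720i, |z|^2 = 0.1599
Iter 2: z = 0.4617 + 0.2962i, |z|^2 = 0.3009
Iter 3: z = 0.4865 + 0.4455i, |z|^2 = 0.4351
Iter 4: z = 0.3992 + 0.6055i, |z|^2 = 0.5259
Iter 5: z = 0.1537 + 0.6554i, |z|^2 = 0.4532
Iter 6: z = -0.0449 + 0.3735i, |z|^2 = 0.1415
Iter 7: z = 0.2235 + 0.1385i, |z|^2 = 0.0691
Iter 8: z = 0.3918 + 0.2339i, |z|^2 = 0.2082
Iter 9: z = 0.4598 + 0.3553i, |z|^2 = 0.3376
Iter 10: z = 0.4462 + 0.4987i, |z|^2 = 0.4478
Iter 11: z = 0.3114 + 0.6170i, |z|^2 = 0.4777
Iter 12: z = 0.0773 + 0.5563i, |z|^2 = 0.3154
Iter 13: z = 0.0575 + 0.2579i, |z|^2 = 0.0698
Iter 14: z = 0.2978 + 0.2017i, |z|^2 = 0.1293
Iter 15: z = 0.4090 + 0.2921i, |z|^2 = 0.2526
Iter 16: z = 0.4429 + 0.4109i, |z|^2 = 0.3651
Iter 17: z = 0.3883 + 0.5361i, |z|^2 = 0.4381
Iter 18: z = 0.2244 + 0.5883i, |z|^2 = 0.3965
Iter 19: z = 0.0653 + 0.4361i, |z|^2 = 0.1944
Iter 20: z = 0.1751 + 0.2289i, |z|^2 = 0.0831
Iter 21: z = 0.3393 + 0.2522i, |z|^2 = 0.1787
Iter 22: z = 0.4125 + 0.3431i, |z|^2 = 0.2879
Iter 23: z = 0.4135 + 0.4551i, |z|^2 = 0.3780
Iter 24: z = 0.3249 + 0.5483i, |z|^2 = 0.4062
Did not escape in 25 iterations → in set

Answer: yes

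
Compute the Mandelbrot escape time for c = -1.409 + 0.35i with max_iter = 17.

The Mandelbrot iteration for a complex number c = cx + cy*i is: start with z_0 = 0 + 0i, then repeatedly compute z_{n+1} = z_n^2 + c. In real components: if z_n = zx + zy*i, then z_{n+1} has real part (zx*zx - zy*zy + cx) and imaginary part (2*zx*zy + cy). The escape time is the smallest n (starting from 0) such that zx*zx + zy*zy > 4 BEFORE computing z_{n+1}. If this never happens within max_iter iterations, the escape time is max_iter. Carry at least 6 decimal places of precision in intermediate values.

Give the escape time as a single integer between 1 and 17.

z_0 = 0 + 0i, c = -1.4090 + 0.3500i
Iter 1: z = -1.4090 + 0.3500i, |z|^2 = 2.1078
Iter 2: z = 0.4538 + -0.6363i, |z|^2 = 0.6108
Iter 3: z = -1.6080 + -0.2275i, |z|^2 = 2.6373
Iter 4: z = 1.1248 + 1.0816i, |z|^2 = 2.4349
Iter 5: z = -1.3136 + 2.7831i, |z|^2 = 9.4710
Escaped at iteration 5

Answer: 5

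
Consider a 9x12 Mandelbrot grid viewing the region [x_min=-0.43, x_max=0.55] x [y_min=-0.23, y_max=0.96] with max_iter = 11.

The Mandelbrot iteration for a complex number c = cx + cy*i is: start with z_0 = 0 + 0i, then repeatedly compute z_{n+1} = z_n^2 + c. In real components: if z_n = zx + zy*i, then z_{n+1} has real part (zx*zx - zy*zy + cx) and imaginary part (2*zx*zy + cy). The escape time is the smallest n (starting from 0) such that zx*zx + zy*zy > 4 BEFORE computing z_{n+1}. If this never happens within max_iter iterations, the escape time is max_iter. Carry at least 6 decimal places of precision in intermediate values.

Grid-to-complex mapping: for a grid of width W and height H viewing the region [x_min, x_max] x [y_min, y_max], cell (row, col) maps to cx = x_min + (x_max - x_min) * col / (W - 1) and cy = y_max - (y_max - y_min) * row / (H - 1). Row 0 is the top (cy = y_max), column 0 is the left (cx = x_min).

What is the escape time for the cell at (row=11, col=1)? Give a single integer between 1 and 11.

z_0 = 0 + 0i, c = -0.3075 + -0.2300i
Iter 1: z = -0.3075 + -0.2300i, |z|^2 = 0.1475
Iter 2: z = -0.2658 + -0.0885i, |z|^2 = 0.0785
Iter 3: z = -0.2447 + -0.1829i, |z|^2 = 0.0933
Iter 4: z = -0.2811 + -0.1405i, |z|^2 = 0.0988
Iter 5: z = -0.2482 + -0.1510i, |z|^2 = 0.0844
Iter 6: z = -0.2687 + -0.1550i, |z|^2 = 0.0962
Iter 7: z = -0.2593 + -0.1467i, |z|^2 = 0.0888
Iter 8: z = -0.2618 + -0.1539i, |z|^2 = 0.0922
Iter 9: z = -0.2627 + -0.1494i, |z|^2 = 0.0913
Iter 10: z = -0.2608 + -0.1515i, |z|^2 = 0.0910

Answer: 11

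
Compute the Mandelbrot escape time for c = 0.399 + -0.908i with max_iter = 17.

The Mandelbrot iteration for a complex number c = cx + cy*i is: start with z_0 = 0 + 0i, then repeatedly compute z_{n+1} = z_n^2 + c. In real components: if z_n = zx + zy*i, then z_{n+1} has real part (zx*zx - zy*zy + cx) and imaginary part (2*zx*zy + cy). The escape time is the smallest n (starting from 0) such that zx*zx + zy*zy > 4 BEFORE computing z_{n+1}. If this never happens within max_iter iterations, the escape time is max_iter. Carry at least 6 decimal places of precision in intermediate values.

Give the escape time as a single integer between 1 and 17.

z_0 = 0 + 0i, c = 0.3990 + -0.9080i
Iter 1: z = 0.3990 + -0.9080i, |z|^2 = 0.9837
Iter 2: z = -0.2663 + -1.6326i, |z|^2 = 2.7362
Iter 3: z = -2.1954 + -0.0386i, |z|^2 = 4.8214
Escaped at iteration 3

Answer: 3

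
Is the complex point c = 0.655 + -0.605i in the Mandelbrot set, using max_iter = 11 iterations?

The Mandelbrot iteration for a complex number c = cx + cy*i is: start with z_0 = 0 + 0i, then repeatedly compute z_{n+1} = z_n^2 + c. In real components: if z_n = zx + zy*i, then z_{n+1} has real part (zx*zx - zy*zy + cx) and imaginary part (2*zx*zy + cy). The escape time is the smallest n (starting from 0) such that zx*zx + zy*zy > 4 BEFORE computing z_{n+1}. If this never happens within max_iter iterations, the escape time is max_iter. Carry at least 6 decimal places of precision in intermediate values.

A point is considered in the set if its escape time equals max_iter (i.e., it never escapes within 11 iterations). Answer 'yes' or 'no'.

Answer: no

Derivation:
z_0 = 0 + 0i, c = 0.6550 + -0.6050i
Iter 1: z = 0.6550 + -0.6050i, |z|^2 = 0.7951
Iter 2: z = 0.7180 + -1.3975i, |z|^2 = 2.4687
Iter 3: z = -0.7826 + -2.6119i, |z|^2 = 7.4344
Escaped at iteration 3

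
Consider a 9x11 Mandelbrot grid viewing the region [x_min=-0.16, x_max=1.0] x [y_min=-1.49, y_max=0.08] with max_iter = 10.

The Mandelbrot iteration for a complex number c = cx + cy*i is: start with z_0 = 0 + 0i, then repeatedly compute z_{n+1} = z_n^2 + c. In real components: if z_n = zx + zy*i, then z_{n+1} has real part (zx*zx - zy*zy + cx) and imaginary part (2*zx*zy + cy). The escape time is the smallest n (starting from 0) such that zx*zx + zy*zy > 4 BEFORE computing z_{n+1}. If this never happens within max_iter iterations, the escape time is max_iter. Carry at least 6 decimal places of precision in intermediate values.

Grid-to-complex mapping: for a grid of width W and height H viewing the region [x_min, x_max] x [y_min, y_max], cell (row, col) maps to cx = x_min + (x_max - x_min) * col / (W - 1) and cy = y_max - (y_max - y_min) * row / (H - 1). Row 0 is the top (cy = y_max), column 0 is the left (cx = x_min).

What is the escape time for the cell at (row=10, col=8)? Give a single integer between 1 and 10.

z_0 = 0 + 0i, c = 1.0000 + -1.4900i
Iter 1: z = 1.0000 + -1.4900i, |z|^2 = 3.2201
Iter 2: z = -0.2201 + -4.4700i, |z|^2 = 20.0293
Escaped at iteration 2

Answer: 2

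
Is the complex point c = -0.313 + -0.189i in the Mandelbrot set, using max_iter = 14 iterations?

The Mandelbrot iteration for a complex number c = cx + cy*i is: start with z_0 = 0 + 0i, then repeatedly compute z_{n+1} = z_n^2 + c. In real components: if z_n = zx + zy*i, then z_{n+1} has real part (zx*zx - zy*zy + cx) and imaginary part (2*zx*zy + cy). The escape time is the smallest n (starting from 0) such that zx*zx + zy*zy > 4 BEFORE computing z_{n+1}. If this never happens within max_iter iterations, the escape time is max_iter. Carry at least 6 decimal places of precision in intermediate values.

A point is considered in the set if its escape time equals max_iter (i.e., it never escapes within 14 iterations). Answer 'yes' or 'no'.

Answer: yes

Derivation:
z_0 = 0 + 0i, c = -0.3130 + -0.1890i
Iter 1: z = -0.3130 + -0.1890i, |z|^2 = 0.1337
Iter 2: z = -0.2508 + -0.0707i, |z|^2 = 0.0679
Iter 3: z = -0.2551 + -0.1536i, |z|^2 = 0.0887
Iter 4: z = -0.2715 + -0.1107i, |z|^2 = 0.0860
Iter 5: z = -0.2515 + -0.1289i, |z|^2 = 0.0799
Iter 6: z = -0.2663 + -0.1241i, |z|^2 = 0.0864
Iter 7: z = -0.2575 + -0.1229i, |z|^2 = 0.0814
Iter 8: z = -0.2618 + -0.1257i, |z|^2 = 0.0844
Iter 9: z = -0.2603 + -0.1232i, |z|^2 = 0.0829
Iter 10: z = -0.2604 + -0.1249i, |z|^2 = 0.0834
Iter 11: z = -0.2608 + -0.1240i, |z|^2 = 0.0834
Iter 12: z = -0.2604 + -0.1244i, |z|^2 = 0.0833
Iter 13: z = -0.2607 + -0.1242i, |z|^2 = 0.0834
Did not escape in 14 iterations → in set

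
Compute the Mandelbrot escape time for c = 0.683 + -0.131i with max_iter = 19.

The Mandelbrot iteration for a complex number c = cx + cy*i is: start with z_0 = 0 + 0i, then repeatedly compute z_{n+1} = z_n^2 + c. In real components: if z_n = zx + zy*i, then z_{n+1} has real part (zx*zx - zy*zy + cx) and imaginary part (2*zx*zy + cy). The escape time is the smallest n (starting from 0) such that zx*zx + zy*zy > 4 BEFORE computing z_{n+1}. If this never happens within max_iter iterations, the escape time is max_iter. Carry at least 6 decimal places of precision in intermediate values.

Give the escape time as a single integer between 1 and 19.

z_0 = 0 + 0i, c = 0.6830 + -0.1310i
Iter 1: z = 0.6830 + -0.1310i, |z|^2 = 0.4837
Iter 2: z = 1.1323 + -0.3099i, |z|^2 = 1.3782
Iter 3: z = 1.8691 + -0.8329i, |z|^2 = 4.1873
Escaped at iteration 3

Answer: 3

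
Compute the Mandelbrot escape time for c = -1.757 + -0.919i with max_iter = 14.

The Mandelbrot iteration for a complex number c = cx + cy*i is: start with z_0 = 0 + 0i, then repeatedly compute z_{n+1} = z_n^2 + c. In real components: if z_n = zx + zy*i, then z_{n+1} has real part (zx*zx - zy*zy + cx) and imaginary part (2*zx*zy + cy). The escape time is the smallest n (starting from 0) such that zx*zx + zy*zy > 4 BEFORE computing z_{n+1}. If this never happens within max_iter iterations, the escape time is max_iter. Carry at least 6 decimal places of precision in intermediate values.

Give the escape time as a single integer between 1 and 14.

Answer: 2

Derivation:
z_0 = 0 + 0i, c = -1.7570 + -0.9190i
Iter 1: z = -1.7570 + -0.9190i, |z|^2 = 3.9316
Iter 2: z = 0.4855 + 2.3104i, |z|^2 = 5.5735
Escaped at iteration 2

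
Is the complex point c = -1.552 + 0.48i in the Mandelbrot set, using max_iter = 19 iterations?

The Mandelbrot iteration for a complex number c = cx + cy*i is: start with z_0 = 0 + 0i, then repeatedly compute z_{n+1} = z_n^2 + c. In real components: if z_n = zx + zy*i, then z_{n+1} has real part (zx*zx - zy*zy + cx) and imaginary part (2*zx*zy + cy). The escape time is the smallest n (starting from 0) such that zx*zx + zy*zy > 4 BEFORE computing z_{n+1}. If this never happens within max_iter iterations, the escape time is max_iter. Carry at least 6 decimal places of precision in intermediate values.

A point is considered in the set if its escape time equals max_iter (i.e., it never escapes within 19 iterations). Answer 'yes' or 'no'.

Answer: no

Derivation:
z_0 = 0 + 0i, c = -1.5520 + 0.4800i
Iter 1: z = -1.5520 + 0.4800i, |z|^2 = 2.6391
Iter 2: z = 0.6263 + -1.0099i, |z|^2 = 1.4122
Iter 3: z = -2.1797 + -0.7850i, |z|^2 = 5.3673
Escaped at iteration 3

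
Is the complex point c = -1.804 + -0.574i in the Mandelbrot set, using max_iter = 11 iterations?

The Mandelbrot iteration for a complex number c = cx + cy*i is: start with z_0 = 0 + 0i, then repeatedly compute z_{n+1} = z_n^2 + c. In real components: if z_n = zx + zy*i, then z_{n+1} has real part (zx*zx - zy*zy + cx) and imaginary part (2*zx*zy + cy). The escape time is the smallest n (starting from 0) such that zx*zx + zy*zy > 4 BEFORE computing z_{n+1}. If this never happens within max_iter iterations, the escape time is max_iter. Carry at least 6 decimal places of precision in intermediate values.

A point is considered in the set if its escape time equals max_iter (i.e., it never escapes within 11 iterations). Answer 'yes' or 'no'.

Answer: no

Derivation:
z_0 = 0 + 0i, c = -1.8040 + -0.5740i
Iter 1: z = -1.8040 + -0.5740i, |z|^2 = 3.5839
Iter 2: z = 1.1209 + 1.4970i, |z|^2 = 3.4975
Iter 3: z = -2.7885 + 2.7821i, |z|^2 = 15.5156
Escaped at iteration 3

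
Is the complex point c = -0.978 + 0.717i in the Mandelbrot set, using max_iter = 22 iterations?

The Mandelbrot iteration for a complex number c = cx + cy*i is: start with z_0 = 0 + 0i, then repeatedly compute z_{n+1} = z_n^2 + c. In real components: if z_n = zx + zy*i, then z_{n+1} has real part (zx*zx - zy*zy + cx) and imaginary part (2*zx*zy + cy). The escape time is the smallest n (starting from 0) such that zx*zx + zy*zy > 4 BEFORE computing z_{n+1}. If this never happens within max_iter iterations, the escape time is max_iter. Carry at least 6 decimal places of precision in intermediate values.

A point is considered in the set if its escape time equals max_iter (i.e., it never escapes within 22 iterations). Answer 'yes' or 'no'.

z_0 = 0 + 0i, c = -0.9780 + 0.7170i
Iter 1: z = -0.9780 + 0.7170i, |z|^2 = 1.4706
Iter 2: z = -0.5356 + -0.6855i, |z|^2 = 0.7567
Iter 3: z = -1.1610 + 1.4513i, |z|^2 = 3.4540
Iter 4: z = -1.7363 + -2.6528i, |z|^2 = 10.0519
Escaped at iteration 4

Answer: no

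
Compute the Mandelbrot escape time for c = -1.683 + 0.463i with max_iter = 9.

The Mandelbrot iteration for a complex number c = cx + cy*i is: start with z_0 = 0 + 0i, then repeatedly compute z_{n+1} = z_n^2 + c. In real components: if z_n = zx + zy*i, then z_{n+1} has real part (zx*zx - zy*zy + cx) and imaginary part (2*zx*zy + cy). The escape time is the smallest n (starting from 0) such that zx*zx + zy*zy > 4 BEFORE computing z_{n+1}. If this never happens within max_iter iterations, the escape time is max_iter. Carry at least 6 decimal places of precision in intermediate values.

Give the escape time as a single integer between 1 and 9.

Answer: 3

Derivation:
z_0 = 0 + 0i, c = -1.6830 + 0.4630i
Iter 1: z = -1.6830 + 0.4630i, |z|^2 = 3.0469
Iter 2: z = 0.9351 + -1.0955i, |z|^2 = 2.0745
Iter 3: z = -2.0086 + -1.5858i, |z|^2 = 6.5491
Escaped at iteration 3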